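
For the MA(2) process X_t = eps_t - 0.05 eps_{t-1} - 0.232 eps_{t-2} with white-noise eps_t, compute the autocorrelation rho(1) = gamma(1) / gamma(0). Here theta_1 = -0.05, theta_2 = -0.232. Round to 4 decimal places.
\rho(1) = -0.0364

For an MA(q) process with theta_0 = 1, the autocovariance is
  gamma(k) = sigma^2 * sum_{i=0..q-k} theta_i * theta_{i+k},
and rho(k) = gamma(k) / gamma(0). Sigma^2 cancels.
  numerator   = (1)*(-0.05) + (-0.05)*(-0.232) = -0.0384.
  denominator = (1)^2 + (-0.05)^2 + (-0.232)^2 = 1.056324.
  rho(1) = -0.0384 / 1.056324 = -0.0364.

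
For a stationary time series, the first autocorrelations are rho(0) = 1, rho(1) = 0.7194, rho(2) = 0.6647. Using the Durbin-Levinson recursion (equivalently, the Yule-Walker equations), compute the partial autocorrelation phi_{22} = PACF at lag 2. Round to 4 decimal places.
\phi_{22} = 0.3050

The PACF at lag k is phi_{kk}, the last component of the solution
to the Yule-Walker system G_k phi = r_k where
  (G_k)_{ij} = rho(|i - j|), (r_k)_i = rho(i), i,j = 1..k.
Equivalently, Durbin-Levinson gives phi_{kk} iteratively:
  phi_{11} = rho(1)
  phi_{kk} = [rho(k) - sum_{j=1..k-1} phi_{k-1,j} rho(k-j)]
            / [1 - sum_{j=1..k-1} phi_{k-1,j} rho(j)],
  phi_{k,j} = phi_{k-1,j} - phi_{kk} phi_{k-1,k-j},  j = 1..k-1.
Step k = 1:
  phi_11 = rho(1) = 0.7194.
Step k = 2:
  phi_22 = [rho(2) - phi_11 rho(1)] / [1 - phi_11 rho(1)] = [0.6647 - (0.7194)(0.7194)] / [1 - (0.7194)(0.7194)]
         = 0.14716364 / 0.48246364 = 0.305.
Therefore phi_{22} = 0.3050.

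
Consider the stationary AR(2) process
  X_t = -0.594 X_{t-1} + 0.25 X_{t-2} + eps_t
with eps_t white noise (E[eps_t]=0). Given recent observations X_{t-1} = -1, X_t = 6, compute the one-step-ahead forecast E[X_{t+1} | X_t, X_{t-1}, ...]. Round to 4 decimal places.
E[X_{t+1} \mid \mathcal F_t] = -3.8140

For an AR(p) model X_t = c + sum_i phi_i X_{t-i} + eps_t, the
one-step-ahead conditional mean is
  E[X_{t+1} | X_t, ...] = c + sum_i phi_i X_{t+1-i}.
Substitute known values:
  E[X_{t+1} | ...] = (-0.594) * (6) + (0.25) * (-1)
                   = -3.8140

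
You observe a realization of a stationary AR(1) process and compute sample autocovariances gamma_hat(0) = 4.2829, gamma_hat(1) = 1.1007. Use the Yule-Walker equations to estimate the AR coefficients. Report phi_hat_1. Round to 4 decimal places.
\hat\phi_{1} = 0.2570

The Yule-Walker equations for an AR(p) process read, in matrix form,
  Gamma_p phi = r_p,   with   (Gamma_p)_{ij} = gamma(|i - j|),
                       (r_p)_i = gamma(i),   i,j = 1..p.
Substitute the sample gammas (Toeplitz matrix and right-hand side of size 1):
  Gamma_p = [[4.2829]]
  r_p     = [1.1007]
With p = 1 this is the single equation gamma(0) phi_1 = gamma(1):
  phi_hat_1 = gamma(1) / gamma(0) = 1.1007 / 4.2829 = 0.2570.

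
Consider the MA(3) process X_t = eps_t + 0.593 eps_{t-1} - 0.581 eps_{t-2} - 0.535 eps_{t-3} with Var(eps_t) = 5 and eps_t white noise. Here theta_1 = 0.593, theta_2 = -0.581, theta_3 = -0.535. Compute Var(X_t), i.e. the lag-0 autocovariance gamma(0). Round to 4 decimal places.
\gamma(0) = 9.8772

For an MA(q) process X_t = eps_t + sum_i theta_i eps_{t-i} with
Var(eps_t) = sigma^2, the variance is
  gamma(0) = sigma^2 * (1 + sum_i theta_i^2).
  sum_i theta_i^2 = (0.593)^2 + (-0.581)^2 + (-0.535)^2 = 0.351649 + 0.337561 + 0.286225 = 0.975435.
  gamma(0) = 5 * (1 + 0.975435) = 5 * 1.975435 = 9.877175, which rounds to 9.8772.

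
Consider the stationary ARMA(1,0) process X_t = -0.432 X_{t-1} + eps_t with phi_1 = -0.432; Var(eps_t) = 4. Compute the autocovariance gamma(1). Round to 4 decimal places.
\gamma(1) = -2.1245

Multiply the model equation by X_{t-k} and take expectations. With theta_0 = psi_0 = 1 and psi_j the MA(infinity) weights, this gives
  gamma(k) - sum_i phi_i gamma(k-i) = c_k,
  c_k = sigma^2 * sum_{j=k..q} theta_j psi_{j-k}   (c_k = 0 for k > q),
using gamma(-m) = gamma(m).
Pure AR (q = 0): c_0 = sigma^2 = 4, c_k = 0 for k >= 1.
Equations for k = 0 and k = 1 (AR order 1):
  gamma(0) = phi_1 gamma(1) + c_0
  gamma(1) = phi_1 gamma(0) + c_1
Substituting the second into the first: gamma(0) (1 - phi_1^2) = c_0 + phi_1 c_1, so
  gamma(0) = c_0 / (1 - phi_1^2) = 4 / (1 - (-0.432)^2) = 4 / 0.813376 = 4.917775.
  gamma(1) = phi_1 gamma(0) = (-0.432)(4.917775) = -2.124479.
Therefore gamma(1) = -2.1245 (to 4 decimal places).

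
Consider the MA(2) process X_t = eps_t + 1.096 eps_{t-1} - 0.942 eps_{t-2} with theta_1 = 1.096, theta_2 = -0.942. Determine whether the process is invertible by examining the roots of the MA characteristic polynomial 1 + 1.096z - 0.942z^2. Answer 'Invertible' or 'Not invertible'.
\text{Not invertible}

The MA(q) characteristic polynomial is P(z) = 1 + 1.096z - 0.942z^2.
Invertibility requires all roots to lie outside the unit circle, i.e. |z| > 1 for every root.
Set 1 + (1.096) z + (-0.942) z^2 = 0, i.e. a z^2 + b z + c = 0 with a = -0.942, b = 1.096, c = 1.
Discriminant D = b^2 - 4ac = (1.096)^2 - 4*(-0.942)*1 = 1.201216 - (-3.768) = 4.969216.
D >= 0, so the roots are real: z = (-b +/- sqrt(D)) / (2a) = (-1.096 +/- 2.229174) / (-1.884).
  z_1 = (-1.096 + 2.229174) / (-1.884) = -0.6015,   |z_1| = 0.6015.
  z_2 = (-1.096 - 2.229174) / (-1.884) = 1.765,   |z_2| = 1.765.
Moduli of all roots: 0.6015, 1.7650.
All moduli strictly greater than 1? No.
Verdict: Not invertible.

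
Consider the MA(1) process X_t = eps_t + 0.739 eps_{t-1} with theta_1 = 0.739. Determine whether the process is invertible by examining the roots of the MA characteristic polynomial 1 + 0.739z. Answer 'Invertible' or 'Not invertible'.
\text{Invertible}

The MA(q) characteristic polynomial is P(z) = 1 + 0.739z.
Invertibility requires all roots to lie outside the unit circle, i.e. |z| > 1 for every root.
This is linear in z: 1 + (0.739) z = 0  =>  z = -1/(0.739) = -1.35318,  |z| = 1.35318.
Moduli of all roots: 1.3532.
All moduli strictly greater than 1? Yes.
Verdict: Invertible.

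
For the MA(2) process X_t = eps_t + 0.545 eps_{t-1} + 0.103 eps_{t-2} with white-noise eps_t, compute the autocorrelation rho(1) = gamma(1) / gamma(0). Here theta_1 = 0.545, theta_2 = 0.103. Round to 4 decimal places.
\rho(1) = 0.4597

For an MA(q) process with theta_0 = 1, the autocovariance is
  gamma(k) = sigma^2 * sum_{i=0..q-k} theta_i * theta_{i+k},
and rho(k) = gamma(k) / gamma(0). Sigma^2 cancels.
  numerator   = (1)*(0.545) + (0.545)*(0.103) = 0.601135.
  denominator = (1)^2 + (0.545)^2 + (0.103)^2 = 1.307634.
  rho(1) = 0.601135 / 1.307634 = 0.4597.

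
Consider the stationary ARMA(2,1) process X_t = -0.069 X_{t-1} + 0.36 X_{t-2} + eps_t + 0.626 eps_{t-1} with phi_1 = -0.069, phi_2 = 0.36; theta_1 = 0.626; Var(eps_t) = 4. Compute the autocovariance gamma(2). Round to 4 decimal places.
\gamma(2) = 1.8774

Multiply the model equation by X_{t-k} and take expectations. With theta_0 = psi_0 = 1 and psi_j the MA(infinity) weights, this gives
  gamma(k) - sum_i phi_i gamma(k-i) = c_k,
  c_k = sigma^2 * sum_{j=k..q} theta_j psi_{j-k}   (c_k = 0 for k > q),
using gamma(-m) = gamma(m).
psi-weights needed (psi_j = theta_j + sum_i phi_i psi_{j-i}):
  psi_1 = theta_1 + phi_1 = 0.626 + (-0.069) = 0.557
Right-hand sides:
  c_0 = sigma^2 (1 + theta_1 psi_1) = 4 * (1 + (0.626)(0.557)) = 4 * 1.348682 = 5.394728
  c_1 = sigma^2 theta_1 = 4 * (0.626) = 2.504
  c_2 = 0
Equations for k = 0, 1, 2 (AR order 2, c_2 = 0):
  (E0) gamma(0) = phi_1 gamma(1) + phi_2 gamma(2) + c_0
  (E1) gamma(1) = phi_1 gamma(0) + phi_2 gamma(1) + c_1
  (E2) gamma(2) = phi_1 gamma(1) + phi_2 gamma(0)
From (E1): gamma(1) = A gamma(0) + B with
  A = phi_1 / (1 - phi_2) = -0.069 / 0.64 = -0.107813,   B = c_1 / (1 - phi_2) = 2.504 / 0.64 = 3.9125.
Insert (E2) into (E0): gamma(0) (1 - phi_2^2) = phi_1 (1 + phi_2) gamma(1) + c_0.
  phi_1 (1 + phi_2) = (-0.069)(1.36) = -0.09384,   1 - phi_2^2 = 0.8704.
Replace gamma(1) by A gamma(0) + B and collect gamma(0):
  gamma(0) [0.8704 - (-0.09384)(-0.107813)] = (-0.09384)(3.9125) + 5.394728
  gamma(0) * 0.860283 = 5.027579
  gamma(0) = 5.027579 / 0.860283 = 5.8441.
  gamma(1) = A gamma(0) + B = (-0.107813)(5.8441) + (3.9125) = 3.282433.
  gamma(2) = phi_1 gamma(1) + phi_2 gamma(0) = (-0.069)(3.282433) + (0.36)(5.8441) = 1.877388.
Therefore gamma(2) = 1.8774 (to 4 decimal places).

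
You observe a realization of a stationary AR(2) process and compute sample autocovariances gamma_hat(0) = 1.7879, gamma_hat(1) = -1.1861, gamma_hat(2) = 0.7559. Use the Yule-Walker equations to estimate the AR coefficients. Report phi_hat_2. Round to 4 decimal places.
\hat\phi_{2} = -0.0309

The Yule-Walker equations for an AR(p) process read, in matrix form,
  Gamma_p phi = r_p,   with   (Gamma_p)_{ij} = gamma(|i - j|),
                       (r_p)_i = gamma(i),   i,j = 1..p.
Substitute the sample gammas (Toeplitz matrix and right-hand side of size 2):
  Gamma_p = [[1.7879, -1.1861], [-1.1861, 1.7879]]
  r_p     = [-1.1861, 0.7559]
Written out:
  1.7879 phi_1 - 1.1861 phi_2 = -1.1861
  -1.1861 phi_1 + 1.7879 phi_2 = 0.7559
Solve by Cramer's rule:
  det = gamma(0)^2 - gamma(1)^2 = (1.7879)^2 - (-1.1861)^2 = 3.19658641 - 1.40683321 = 1.7897532
  phi_hat_1 = [gamma(1) gamma(0) - gamma(1) gamma(2)] / det = [(-1.1861)(1.7879) - (-1.1861)(0.7559)] / 1.7897532 = -1.2240552 / 1.7897532 = -0.6839
  phi_hat_2 = [gamma(0) gamma(2) - gamma(1)^2] / det = [(1.7879)(0.7559) - (-1.1861)^2] / 1.7897532 = -0.0553596 / 1.7897532 = -0.0309
So phi_hat = [-0.6839, -0.0309].
Therefore phi_hat_2 = -0.0309.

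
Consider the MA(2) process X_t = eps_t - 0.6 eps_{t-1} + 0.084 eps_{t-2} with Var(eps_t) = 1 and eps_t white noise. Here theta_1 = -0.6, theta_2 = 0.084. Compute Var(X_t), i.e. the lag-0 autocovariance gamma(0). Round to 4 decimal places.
\gamma(0) = 1.3671

For an MA(q) process X_t = eps_t + sum_i theta_i eps_{t-i} with
Var(eps_t) = sigma^2, the variance is
  gamma(0) = sigma^2 * (1 + sum_i theta_i^2).
  sum_i theta_i^2 = (-0.6)^2 + (0.084)^2 = 0.36 + 0.007056 = 0.367056.
  gamma(0) = 1 * (1 + 0.367056) = 1 * 1.367056 = 1.367056, which rounds to 1.3671.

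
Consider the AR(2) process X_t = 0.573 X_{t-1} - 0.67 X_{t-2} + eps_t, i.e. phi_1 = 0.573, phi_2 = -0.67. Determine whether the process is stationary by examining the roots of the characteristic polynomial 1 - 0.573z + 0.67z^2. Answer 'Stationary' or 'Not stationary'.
\text{Stationary}

The AR(p) characteristic polynomial is P(z) = 1 - 0.573z + 0.67z^2.
Stationarity requires all roots to lie outside the unit circle, i.e. |z| > 1 for every root.
Set 1 + (-0.573) z + (0.67) z^2 = 0, i.e. a z^2 + b z + c = 0 with a = 0.67, b = -0.573, c = 1.
Discriminant D = b^2 - 4ac = (-0.573)^2 - 4*(0.67)*1 = 0.328329 - (2.68) = -2.351671.
D < 0, so the roots are the complex-conjugate pair z = (-b +/- i sqrt(-D)) / (2a) = 0.4276 +/- 1.1444i.
For a conjugate pair |z|^2 = z * conj(z) = (product of roots) = c/a = 1/(0.67) = 1.492537, so |z| = sqrt(1.492537) = 1.2217 for both roots.
Moduli of all roots: 1.2217, 1.2217.
All moduli strictly greater than 1? Yes.
Verdict: Stationary.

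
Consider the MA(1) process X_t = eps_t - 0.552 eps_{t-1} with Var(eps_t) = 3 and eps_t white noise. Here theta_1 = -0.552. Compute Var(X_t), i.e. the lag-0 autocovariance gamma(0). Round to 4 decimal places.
\gamma(0) = 3.9141

For an MA(q) process X_t = eps_t + sum_i theta_i eps_{t-i} with
Var(eps_t) = sigma^2, the variance is
  gamma(0) = sigma^2 * (1 + sum_i theta_i^2).
  sum_i theta_i^2 = (-0.552)^2 = 0.304704.
  gamma(0) = 3 * (1 + 0.304704) = 3 * 1.304704 = 3.914112, which rounds to 3.9141.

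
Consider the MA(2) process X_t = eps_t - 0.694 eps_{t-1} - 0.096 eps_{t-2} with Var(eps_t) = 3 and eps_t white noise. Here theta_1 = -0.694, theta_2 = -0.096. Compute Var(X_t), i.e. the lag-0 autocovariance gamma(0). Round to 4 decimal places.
\gamma(0) = 4.4726

For an MA(q) process X_t = eps_t + sum_i theta_i eps_{t-i} with
Var(eps_t) = sigma^2, the variance is
  gamma(0) = sigma^2 * (1 + sum_i theta_i^2).
  sum_i theta_i^2 = (-0.694)^2 + (-0.096)^2 = 0.481636 + 0.009216 = 0.490852.
  gamma(0) = 3 * (1 + 0.490852) = 3 * 1.490852 = 4.472556, which rounds to 4.4726.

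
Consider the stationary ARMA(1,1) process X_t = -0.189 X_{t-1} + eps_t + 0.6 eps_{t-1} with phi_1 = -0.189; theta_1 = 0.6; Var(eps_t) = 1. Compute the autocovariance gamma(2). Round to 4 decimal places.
\gamma(2) = -0.0714

Multiply the model equation by X_{t-k} and take expectations. With theta_0 = psi_0 = 1 and psi_j the MA(infinity) weights, this gives
  gamma(k) - sum_i phi_i gamma(k-i) = c_k,
  c_k = sigma^2 * sum_{j=k..q} theta_j psi_{j-k}   (c_k = 0 for k > q),
using gamma(-m) = gamma(m).
psi-weights needed (psi_j = theta_j + sum_i phi_i psi_{j-i}):
  psi_1 = theta_1 + phi_1 = 0.6 + (-0.189) = 0.411
Right-hand sides:
  c_0 = sigma^2 (1 + theta_1 psi_1) = 1 * (1 + (0.6)(0.411)) = 1 * 1.2466 = 1.2466
  c_1 = sigma^2 theta_1 = 1 * (0.6) = 0.6
  c_2 = 0
Equations for k = 0 and k = 1 (AR order 1):
  gamma(0) = phi_1 gamma(1) + c_0
  gamma(1) = phi_1 gamma(0) + c_1
Substituting the second into the first: gamma(0) (1 - phi_1^2) = c_0 + phi_1 c_1, so
  gamma(0) = (c_0 + phi_1 c_1) / (1 - phi_1^2) = (1.2466 + (-0.189)(0.6)) / (1 - (-0.189)^2) = 1.1332 / 0.964279 = 1.175179.
  gamma(1) = phi_1 gamma(0) + c_1 = (-0.189)(1.175179) + (0.6) = 0.377891.
For k = 2 (> q): gamma(2) = phi_1 gamma(1) = (-0.189)(0.377891) = -0.071421.
Therefore gamma(2) = -0.0714 (to 4 decimal places).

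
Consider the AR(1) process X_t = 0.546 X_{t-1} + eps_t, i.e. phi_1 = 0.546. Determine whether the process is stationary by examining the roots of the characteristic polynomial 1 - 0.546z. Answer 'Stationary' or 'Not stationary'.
\text{Stationary}

The AR(p) characteristic polynomial is P(z) = 1 - 0.546z.
Stationarity requires all roots to lie outside the unit circle, i.e. |z| > 1 for every root.
This is linear in z: 1 + (-0.546) z = 0  =>  z = -1/(-0.546) = 1.831502,  |z| = 1.831502.
Moduli of all roots: 1.8315.
All moduli strictly greater than 1? Yes.
Verdict: Stationary.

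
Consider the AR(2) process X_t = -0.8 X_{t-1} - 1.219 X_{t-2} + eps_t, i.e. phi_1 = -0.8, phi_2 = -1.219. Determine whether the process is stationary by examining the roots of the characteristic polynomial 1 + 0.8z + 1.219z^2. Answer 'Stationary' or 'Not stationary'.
\text{Not stationary}

The AR(p) characteristic polynomial is P(z) = 1 + 0.8z + 1.219z^2.
Stationarity requires all roots to lie outside the unit circle, i.e. |z| > 1 for every root.
Set 1 + (0.8) z + (1.219) z^2 = 0, i.e. a z^2 + b z + c = 0 with a = 1.219, b = 0.8, c = 1.
Discriminant D = b^2 - 4ac = (0.8)^2 - 4*(1.219)*1 = 0.64 - (4.876) = -4.236.
D < 0, so the roots are the complex-conjugate pair z = (-b +/- i sqrt(-D)) / (2a) = -0.3281 +/- 0.8442i.
For a conjugate pair |z|^2 = z * conj(z) = (product of roots) = c/a = 1/(1.219) = 0.820345, so |z| = sqrt(0.820345) = 0.9057 for both roots.
Moduli of all roots: 0.9057, 0.9057.
All moduli strictly greater than 1? No.
Verdict: Not stationary.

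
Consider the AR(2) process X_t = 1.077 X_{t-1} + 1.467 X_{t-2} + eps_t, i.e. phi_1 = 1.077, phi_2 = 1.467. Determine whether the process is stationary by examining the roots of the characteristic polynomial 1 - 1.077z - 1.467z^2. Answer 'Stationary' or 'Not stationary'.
\text{Not stationary}

The AR(p) characteristic polynomial is P(z) = 1 - 1.077z - 1.467z^2.
Stationarity requires all roots to lie outside the unit circle, i.e. |z| > 1 for every root.
Set 1 + (-1.077) z + (-1.467) z^2 = 0, i.e. a z^2 + b z + c = 0 with a = -1.467, b = -1.077, c = 1.
Discriminant D = b^2 - 4ac = (-1.077)^2 - 4*(-1.467)*1 = 1.159929 - (-5.868) = 7.027929.
D >= 0, so the roots are real: z = (-b +/- sqrt(D)) / (2a) = (1.077 +/- 2.651024) / (-2.934).
  z_1 = (1.077 + 2.651024) / (-2.934) = -1.2706,   |z_1| = 1.2706.
  z_2 = (1.077 - 2.651024) / (-2.934) = 0.5365,   |z_2| = 0.5365.
Moduli of all roots: 1.2706, 0.5365.
All moduli strictly greater than 1? No.
Verdict: Not stationary.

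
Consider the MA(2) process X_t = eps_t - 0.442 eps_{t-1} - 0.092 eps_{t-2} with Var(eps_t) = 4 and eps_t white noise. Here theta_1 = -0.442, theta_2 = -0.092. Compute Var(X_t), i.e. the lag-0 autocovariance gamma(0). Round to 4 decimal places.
\gamma(0) = 4.8153

For an MA(q) process X_t = eps_t + sum_i theta_i eps_{t-i} with
Var(eps_t) = sigma^2, the variance is
  gamma(0) = sigma^2 * (1 + sum_i theta_i^2).
  sum_i theta_i^2 = (-0.442)^2 + (-0.092)^2 = 0.195364 + 0.008464 = 0.203828.
  gamma(0) = 4 * (1 + 0.203828) = 4 * 1.203828 = 4.815312, which rounds to 4.8153.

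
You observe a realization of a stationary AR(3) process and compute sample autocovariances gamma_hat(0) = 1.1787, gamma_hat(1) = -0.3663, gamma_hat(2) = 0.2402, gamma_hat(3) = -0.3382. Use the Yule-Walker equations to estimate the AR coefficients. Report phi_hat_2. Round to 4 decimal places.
\hat\phi_{2} = 0.0589

The Yule-Walker equations for an AR(p) process read, in matrix form,
  Gamma_p phi = r_p,   with   (Gamma_p)_{ij} = gamma(|i - j|),
                       (r_p)_i = gamma(i),   i,j = 1..p.
Substitute the sample gammas (Toeplitz matrix and right-hand side of size 3):
  Gamma_p = [[1.1787, -0.3663, 0.2402], [-0.3663, 1.1787, -0.3663], [0.2402, -0.3663, 1.1787]]
  r_p     = [-0.3663, 0.2402, -0.3382]
Written out (R1..R3):
  (R1) 1.1787 phi_1 - 0.3663 phi_2 + 0.2402 phi_3 = -0.3663
  (R2) -0.3663 phi_1 + 1.1787 phi_2 - 0.3663 phi_3 = 0.2402
  (R3) 0.2402 phi_1 - 0.3663 phi_2 + 1.1787 phi_3 = -0.3382
Gaussian elimination:
  R2 <- R2 - (-0.3663/1.1787) R1 = R2 - (-0.310766) R1:  1.064866 phi_2 - 0.291654 phi_3 = 0.126366
  R3 <- R3 - (0.2402/1.1787) R1 = R3 - (0.203784) R1:  -0.291654 phi_2 + 1.129751 phi_3 = -0.263554
  R3 <- R3 - (-0.291654/1.064866) R2 = R3 - (-0.273888) R2:  1.049871 phi_3 = -0.228944
Back-substitution:
  phi_hat_3 = -0.228944 / 1.049871 = -0.218069
  phi_hat_2 = (0.126366 - (-0.291654)(-0.218069)) / 1.064866 = 0.058942
  phi_hat_1 = (-0.3663 - (-0.3663)(0.058942) - (0.2402)(-0.218069)) / 1.1787 = -0.24801
So phi_hat = [-0.2480, 0.0589, -0.2181].
Therefore phi_hat_2 = 0.0589.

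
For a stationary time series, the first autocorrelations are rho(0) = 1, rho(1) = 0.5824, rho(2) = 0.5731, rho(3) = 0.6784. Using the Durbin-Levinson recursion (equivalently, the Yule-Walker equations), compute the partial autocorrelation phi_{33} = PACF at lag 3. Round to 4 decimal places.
\phi_{33} = 0.4440

The PACF at lag k is phi_{kk}, the last component of the solution
to the Yule-Walker system G_k phi = r_k where
  (G_k)_{ij} = rho(|i - j|), (r_k)_i = rho(i), i,j = 1..k.
Equivalently, Durbin-Levinson gives phi_{kk} iteratively:
  phi_{11} = rho(1)
  phi_{kk} = [rho(k) - sum_{j=1..k-1} phi_{k-1,j} rho(k-j)]
            / [1 - sum_{j=1..k-1} phi_{k-1,j} rho(j)],
  phi_{k,j} = phi_{k-1,j} - phi_{kk} phi_{k-1,k-j},  j = 1..k-1.
Step k = 1:
  phi_11 = rho(1) = 0.5824.
Step k = 2:
  phi_22 = [rho(2) - phi_11 rho(1)] / [1 - phi_11 rho(1)] = [0.5731 - (0.5824)(0.5824)] / [1 - (0.5824)(0.5824)]
         = 0.23391024 / 0.66081024 = 0.353975.
  Update: phi_21 = phi_11 - phi_22 phi_11 = 0.5824 - (0.353975)(0.5824) = 0.376245.
Step k = 3:
  phi_33 = [rho(3) - phi_21 rho(2) - phi_22 rho(1)] / [1 - phi_21 rho(1) - phi_22 rho(2)]
    numerator   = 0.6784 - (0.376245)(0.5731) - (0.353975)(0.5824) = 0.256619
    denominator = 1 - (0.376245)(0.5824) - (0.353975)(0.5731) = 0.57801189
  phi_33 = 0.256619 / 0.57801189 = 0.444.
Therefore phi_{33} = 0.4440.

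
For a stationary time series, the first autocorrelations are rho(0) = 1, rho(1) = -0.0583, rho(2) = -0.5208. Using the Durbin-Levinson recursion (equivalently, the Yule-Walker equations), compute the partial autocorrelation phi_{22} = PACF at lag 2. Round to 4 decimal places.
\phi_{22} = -0.5260

The PACF at lag k is phi_{kk}, the last component of the solution
to the Yule-Walker system G_k phi = r_k where
  (G_k)_{ij} = rho(|i - j|), (r_k)_i = rho(i), i,j = 1..k.
Equivalently, Durbin-Levinson gives phi_{kk} iteratively:
  phi_{11} = rho(1)
  phi_{kk} = [rho(k) - sum_{j=1..k-1} phi_{k-1,j} rho(k-j)]
            / [1 - sum_{j=1..k-1} phi_{k-1,j} rho(j)],
  phi_{k,j} = phi_{k-1,j} - phi_{kk} phi_{k-1,k-j},  j = 1..k-1.
Step k = 1:
  phi_11 = rho(1) = -0.0583.
Step k = 2:
  phi_22 = [rho(2) - phi_11 rho(1)] / [1 - phi_11 rho(1)] = [-0.5208 - (-0.0583)(-0.0583)] / [1 - (-0.0583)(-0.0583)]
         = -0.52419889 / 0.99660111 = -0.526.
Therefore phi_{22} = -0.5260.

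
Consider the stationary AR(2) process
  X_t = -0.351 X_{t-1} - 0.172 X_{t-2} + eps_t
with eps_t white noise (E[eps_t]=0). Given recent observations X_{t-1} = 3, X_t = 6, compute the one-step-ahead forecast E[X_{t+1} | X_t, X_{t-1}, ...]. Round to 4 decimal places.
E[X_{t+1} \mid \mathcal F_t] = -2.6220

For an AR(p) model X_t = c + sum_i phi_i X_{t-i} + eps_t, the
one-step-ahead conditional mean is
  E[X_{t+1} | X_t, ...] = c + sum_i phi_i X_{t+1-i}.
Substitute known values:
  E[X_{t+1} | ...] = (-0.351) * (6) + (-0.172) * (3)
                   = -2.6220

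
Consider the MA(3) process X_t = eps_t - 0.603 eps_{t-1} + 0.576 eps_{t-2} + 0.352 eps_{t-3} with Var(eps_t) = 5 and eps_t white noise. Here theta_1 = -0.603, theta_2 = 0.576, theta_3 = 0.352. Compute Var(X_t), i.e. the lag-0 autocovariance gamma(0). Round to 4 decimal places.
\gamma(0) = 9.0964

For an MA(q) process X_t = eps_t + sum_i theta_i eps_{t-i} with
Var(eps_t) = sigma^2, the variance is
  gamma(0) = sigma^2 * (1 + sum_i theta_i^2).
  sum_i theta_i^2 = (-0.603)^2 + (0.576)^2 + (0.352)^2 = 0.363609 + 0.331776 + 0.123904 = 0.819289.
  gamma(0) = 5 * (1 + 0.819289) = 5 * 1.819289 = 9.096445, which rounds to 9.0964.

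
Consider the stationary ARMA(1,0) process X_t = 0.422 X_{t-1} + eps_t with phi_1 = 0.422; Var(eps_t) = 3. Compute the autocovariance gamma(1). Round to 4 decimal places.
\gamma(1) = 1.5403

Multiply the model equation by X_{t-k} and take expectations. With theta_0 = psi_0 = 1 and psi_j the MA(infinity) weights, this gives
  gamma(k) - sum_i phi_i gamma(k-i) = c_k,
  c_k = sigma^2 * sum_{j=k..q} theta_j psi_{j-k}   (c_k = 0 for k > q),
using gamma(-m) = gamma(m).
Pure AR (q = 0): c_0 = sigma^2 = 3, c_k = 0 for k >= 1.
Equations for k = 0 and k = 1 (AR order 1):
  gamma(0) = phi_1 gamma(1) + c_0
  gamma(1) = phi_1 gamma(0) + c_1
Substituting the second into the first: gamma(0) (1 - phi_1^2) = c_0 + phi_1 c_1, so
  gamma(0) = c_0 / (1 - phi_1^2) = 3 / (1 - (0.422)^2) = 3 / 0.821916 = 3.650008.
  gamma(1) = phi_1 gamma(0) = (0.422)(3.650008) = 1.540303.
Therefore gamma(1) = 1.5403 (to 4 decimal places).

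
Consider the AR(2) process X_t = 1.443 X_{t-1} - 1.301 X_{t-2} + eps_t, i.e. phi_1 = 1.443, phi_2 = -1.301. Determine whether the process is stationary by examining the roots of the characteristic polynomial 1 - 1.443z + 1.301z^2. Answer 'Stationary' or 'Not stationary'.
\text{Not stationary}

The AR(p) characteristic polynomial is P(z) = 1 - 1.443z + 1.301z^2.
Stationarity requires all roots to lie outside the unit circle, i.e. |z| > 1 for every root.
Set 1 + (-1.443) z + (1.301) z^2 = 0, i.e. a z^2 + b z + c = 0 with a = 1.301, b = -1.443, c = 1.
Discriminant D = b^2 - 4ac = (-1.443)^2 - 4*(1.301)*1 = 2.082249 - (5.204) = -3.121751.
D < 0, so the roots are the complex-conjugate pair z = (-b +/- i sqrt(-D)) / (2a) = 0.5546 +/- 0.679i.
For a conjugate pair |z|^2 = z * conj(z) = (product of roots) = c/a = 1/(1.301) = 0.76864, so |z| = sqrt(0.76864) = 0.8767 for both roots.
Moduli of all roots: 0.8767, 0.8767.
All moduli strictly greater than 1? No.
Verdict: Not stationary.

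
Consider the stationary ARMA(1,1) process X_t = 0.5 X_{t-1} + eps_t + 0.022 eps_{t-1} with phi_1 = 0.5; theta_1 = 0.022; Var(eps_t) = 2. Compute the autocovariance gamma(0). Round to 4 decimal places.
\gamma(0) = 2.7266

Multiply the model equation by X_{t-k} and take expectations. With theta_0 = psi_0 = 1 and psi_j the MA(infinity) weights, this gives
  gamma(k) - sum_i phi_i gamma(k-i) = c_k,
  c_k = sigma^2 * sum_{j=k..q} theta_j psi_{j-k}   (c_k = 0 for k > q),
using gamma(-m) = gamma(m).
psi-weights needed (psi_j = theta_j + sum_i phi_i psi_{j-i}):
  psi_1 = theta_1 + phi_1 = 0.022 + (0.5) = 0.522
Right-hand sides:
  c_0 = sigma^2 (1 + theta_1 psi_1) = 2 * (1 + (0.022)(0.522)) = 2 * 1.011484 = 2.022968
  c_1 = sigma^2 theta_1 = 2 * (0.022) = 0.044
  c_2 = 0
Equations for k = 0 and k = 1 (AR order 1):
  gamma(0) = phi_1 gamma(1) + c_0
  gamma(1) = phi_1 gamma(0) + c_1
Substituting the second into the first: gamma(0) (1 - phi_1^2) = c_0 + phi_1 c_1, so
  gamma(0) = (c_0 + phi_1 c_1) / (1 - phi_1^2) = (2.022968 + (0.5)(0.044)) / (1 - (0.5)^2) = 2.044968 / 0.75 = 2.726624.
Therefore gamma(0) = 2.7266 (to 4 decimal places).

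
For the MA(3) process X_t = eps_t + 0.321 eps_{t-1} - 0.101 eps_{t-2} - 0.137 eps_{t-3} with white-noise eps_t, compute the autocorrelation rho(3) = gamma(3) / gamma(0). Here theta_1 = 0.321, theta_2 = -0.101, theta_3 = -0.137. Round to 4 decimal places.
\rho(3) = -0.1210

For an MA(q) process with theta_0 = 1, the autocovariance is
  gamma(k) = sigma^2 * sum_{i=0..q-k} theta_i * theta_{i+k},
and rho(k) = gamma(k) / gamma(0). Sigma^2 cancels.
  numerator   = (1)*(-0.137) = -0.137.
  denominator = (1)^2 + (0.321)^2 + (-0.101)^2 + (-0.137)^2 = 1.132011.
  rho(3) = -0.137 / 1.132011 = -0.1210.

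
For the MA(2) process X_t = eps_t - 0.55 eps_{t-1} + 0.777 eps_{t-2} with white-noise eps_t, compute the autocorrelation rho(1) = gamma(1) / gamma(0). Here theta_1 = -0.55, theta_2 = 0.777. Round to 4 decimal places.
\rho(1) = -0.5127

For an MA(q) process with theta_0 = 1, the autocovariance is
  gamma(k) = sigma^2 * sum_{i=0..q-k} theta_i * theta_{i+k},
and rho(k) = gamma(k) / gamma(0). Sigma^2 cancels.
  numerator   = (1)*(-0.55) + (-0.55)*(0.777) = -0.97735.
  denominator = (1)^2 + (-0.55)^2 + (0.777)^2 = 1.906229.
  rho(1) = -0.97735 / 1.906229 = -0.5127.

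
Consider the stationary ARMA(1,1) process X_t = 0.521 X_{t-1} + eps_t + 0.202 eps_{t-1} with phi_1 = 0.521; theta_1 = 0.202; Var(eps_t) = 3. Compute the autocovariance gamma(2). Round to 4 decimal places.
\gamma(2) = 1.7143

Multiply the model equation by X_{t-k} and take expectations. With theta_0 = psi_0 = 1 and psi_j the MA(infinity) weights, this gives
  gamma(k) - sum_i phi_i gamma(k-i) = c_k,
  c_k = sigma^2 * sum_{j=k..q} theta_j psi_{j-k}   (c_k = 0 for k > q),
using gamma(-m) = gamma(m).
psi-weights needed (psi_j = theta_j + sum_i phi_i psi_{j-i}):
  psi_1 = theta_1 + phi_1 = 0.202 + (0.521) = 0.723
Right-hand sides:
  c_0 = sigma^2 (1 + theta_1 psi_1) = 3 * (1 + (0.202)(0.723)) = 3 * 1.146046 = 3.438138
  c_1 = sigma^2 theta_1 = 3 * (0.202) = 0.606
  c_2 = 0
Equations for k = 0 and k = 1 (AR order 1):
  gamma(0) = phi_1 gamma(1) + c_0
  gamma(1) = phi_1 gamma(0) + c_1
Substituting the second into the first: gamma(0) (1 - phi_1^2) = c_0 + phi_1 c_1, so
  gamma(0) = (c_0 + phi_1 c_1) / (1 - phi_1^2) = (3.438138 + (0.521)(0.606)) / (1 - (0.521)^2) = 3.753864 / 0.728559 = 5.15245.
  gamma(1) = phi_1 gamma(0) + c_1 = (0.521)(5.15245) + (0.606) = 3.290427.
For k = 2 (> q): gamma(2) = phi_1 gamma(1) = (0.521)(3.290427) = 1.714312.
Therefore gamma(2) = 1.7143 (to 4 decimal places).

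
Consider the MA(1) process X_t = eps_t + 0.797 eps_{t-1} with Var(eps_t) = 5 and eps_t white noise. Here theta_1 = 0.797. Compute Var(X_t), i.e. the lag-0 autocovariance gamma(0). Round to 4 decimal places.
\gamma(0) = 8.1760

For an MA(q) process X_t = eps_t + sum_i theta_i eps_{t-i} with
Var(eps_t) = sigma^2, the variance is
  gamma(0) = sigma^2 * (1 + sum_i theta_i^2).
  sum_i theta_i^2 = (0.797)^2 = 0.635209.
  gamma(0) = 5 * (1 + 0.635209) = 5 * 1.635209 = 8.176045, which rounds to 8.1760.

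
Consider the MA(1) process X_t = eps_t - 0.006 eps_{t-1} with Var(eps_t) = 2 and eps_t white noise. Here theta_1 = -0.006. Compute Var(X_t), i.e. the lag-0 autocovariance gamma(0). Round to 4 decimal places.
\gamma(0) = 2.0001

For an MA(q) process X_t = eps_t + sum_i theta_i eps_{t-i} with
Var(eps_t) = sigma^2, the variance is
  gamma(0) = sigma^2 * (1 + sum_i theta_i^2).
  sum_i theta_i^2 = (-0.006)^2 = 0.000036.
  gamma(0) = 2 * (1 + 0.000036) = 2 * 1.000036 = 2.000072, which rounds to 2.0001.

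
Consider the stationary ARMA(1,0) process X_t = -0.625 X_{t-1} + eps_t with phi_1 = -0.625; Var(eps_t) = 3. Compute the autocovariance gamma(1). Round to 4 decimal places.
\gamma(1) = -3.0769

Multiply the model equation by X_{t-k} and take expectations. With theta_0 = psi_0 = 1 and psi_j the MA(infinity) weights, this gives
  gamma(k) - sum_i phi_i gamma(k-i) = c_k,
  c_k = sigma^2 * sum_{j=k..q} theta_j psi_{j-k}   (c_k = 0 for k > q),
using gamma(-m) = gamma(m).
Pure AR (q = 0): c_0 = sigma^2 = 3, c_k = 0 for k >= 1.
Equations for k = 0 and k = 1 (AR order 1):
  gamma(0) = phi_1 gamma(1) + c_0
  gamma(1) = phi_1 gamma(0) + c_1
Substituting the second into the first: gamma(0) (1 - phi_1^2) = c_0 + phi_1 c_1, so
  gamma(0) = c_0 / (1 - phi_1^2) = 3 / (1 - (-0.625)^2) = 3 / 0.609375 = 4.923077.
  gamma(1) = phi_1 gamma(0) = (-0.625)(4.923077) = -3.076923.
Therefore gamma(1) = -3.0769 (to 4 decimal places).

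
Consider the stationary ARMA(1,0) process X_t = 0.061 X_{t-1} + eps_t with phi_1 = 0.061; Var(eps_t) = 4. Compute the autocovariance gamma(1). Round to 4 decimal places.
\gamma(1) = 0.2449

Multiply the model equation by X_{t-k} and take expectations. With theta_0 = psi_0 = 1 and psi_j the MA(infinity) weights, this gives
  gamma(k) - sum_i phi_i gamma(k-i) = c_k,
  c_k = sigma^2 * sum_{j=k..q} theta_j psi_{j-k}   (c_k = 0 for k > q),
using gamma(-m) = gamma(m).
Pure AR (q = 0): c_0 = sigma^2 = 4, c_k = 0 for k >= 1.
Equations for k = 0 and k = 1 (AR order 1):
  gamma(0) = phi_1 gamma(1) + c_0
  gamma(1) = phi_1 gamma(0) + c_1
Substituting the second into the first: gamma(0) (1 - phi_1^2) = c_0 + phi_1 c_1, so
  gamma(0) = c_0 / (1 - phi_1^2) = 4 / (1 - (0.061)^2) = 4 / 0.996279 = 4.01494.
  gamma(1) = phi_1 gamma(0) = (0.061)(4.01494) = 0.244911.
Therefore gamma(1) = 0.2449 (to 4 decimal places).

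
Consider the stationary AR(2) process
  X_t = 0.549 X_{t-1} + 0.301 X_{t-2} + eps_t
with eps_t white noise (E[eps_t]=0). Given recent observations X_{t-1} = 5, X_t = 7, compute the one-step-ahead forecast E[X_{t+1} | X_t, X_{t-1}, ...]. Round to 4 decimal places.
E[X_{t+1} \mid \mathcal F_t] = 5.3480

For an AR(p) model X_t = c + sum_i phi_i X_{t-i} + eps_t, the
one-step-ahead conditional mean is
  E[X_{t+1} | X_t, ...] = c + sum_i phi_i X_{t+1-i}.
Substitute known values:
  E[X_{t+1} | ...] = (0.549) * (7) + (0.301) * (5)
                   = 5.3480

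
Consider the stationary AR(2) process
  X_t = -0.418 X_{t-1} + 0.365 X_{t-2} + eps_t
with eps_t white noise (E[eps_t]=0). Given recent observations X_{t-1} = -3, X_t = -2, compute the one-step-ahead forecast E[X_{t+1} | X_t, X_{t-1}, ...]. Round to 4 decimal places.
E[X_{t+1} \mid \mathcal F_t] = -0.2590

For an AR(p) model X_t = c + sum_i phi_i X_{t-i} + eps_t, the
one-step-ahead conditional mean is
  E[X_{t+1} | X_t, ...] = c + sum_i phi_i X_{t+1-i}.
Substitute known values:
  E[X_{t+1} | ...] = (-0.418) * (-2) + (0.365) * (-3)
                   = -0.2590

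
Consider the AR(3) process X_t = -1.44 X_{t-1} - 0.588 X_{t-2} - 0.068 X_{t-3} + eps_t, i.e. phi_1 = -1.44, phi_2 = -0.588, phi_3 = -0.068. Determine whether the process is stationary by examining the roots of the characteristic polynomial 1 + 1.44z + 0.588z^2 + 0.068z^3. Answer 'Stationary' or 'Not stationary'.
\text{Stationary}

The AR(p) characteristic polynomial is P(z) = 1 + 1.44z + 0.588z^2 + 0.068z^3.
Stationarity requires all roots to lie outside the unit circle, i.e. |z| > 1 for every root.
Degree 3: look for a simple real root z0 first, then factor out (1 - z/z0) and solve the remaining quadratic.
Testing z0 = -5: P(-5) = 1 + (1.44)(-5) + (0.588)(-5)^2 + (0.068)(-5)^3
  = 1 + (-7.2) + (14.7) + (-8.5) = 0.  So z_0 = -5 is a root, |z_0| = 5.
Divide out the factor (1 + 0.2 z) = (1 - z/z0) (since 1/z0 = -0.2):
  P(z) = (1 + 0.2 z)(1 + (1.24) z + (0.34) z^2)
  [check: z-coef 1.24 - (-0.2) = 1.44; z^2-coef 0.34 - (-0.2)(1.24) = 0.588; z^3-coef -(-0.2)(0.34) = 0.068.]
Remaining roots from the quadratic factor 1 + (1.24) z + (0.34) z^2:
  Set 1 + (1.24) z + (0.34) z^2 = 0, i.e. a z^2 + b z + c = 0 with a = 0.34, b = 1.24, c = 1.
  Discriminant D = b^2 - 4ac = (1.24)^2 - 4*(0.34)*1 = 1.5376 - (1.36) = 0.1776.
  D >= 0, so the roots are real: z = (-b +/- sqrt(D)) / (2a) = (-1.24 +/- 0.421426) / (0.68).
    z_1 = (-1.24 + 0.421426) / (0.68) = -1.2038,   |z_1| = 1.2038.
    z_2 = (-1.24 - 0.421426) / (0.68) = -2.4433,   |z_2| = 2.4433.
Moduli of all roots: 5.0000, 1.2038, 2.4433.
All moduli strictly greater than 1? Yes.
Verdict: Stationary.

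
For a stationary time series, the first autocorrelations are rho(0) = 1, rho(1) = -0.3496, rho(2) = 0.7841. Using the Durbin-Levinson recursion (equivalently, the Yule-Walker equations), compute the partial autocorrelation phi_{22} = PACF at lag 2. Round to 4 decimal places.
\phi_{22} = 0.7540

The PACF at lag k is phi_{kk}, the last component of the solution
to the Yule-Walker system G_k phi = r_k where
  (G_k)_{ij} = rho(|i - j|), (r_k)_i = rho(i), i,j = 1..k.
Equivalently, Durbin-Levinson gives phi_{kk} iteratively:
  phi_{11} = rho(1)
  phi_{kk} = [rho(k) - sum_{j=1..k-1} phi_{k-1,j} rho(k-j)]
            / [1 - sum_{j=1..k-1} phi_{k-1,j} rho(j)],
  phi_{k,j} = phi_{k-1,j} - phi_{kk} phi_{k-1,k-j},  j = 1..k-1.
Step k = 1:
  phi_11 = rho(1) = -0.3496.
Step k = 2:
  phi_22 = [rho(2) - phi_11 rho(1)] / [1 - phi_11 rho(1)] = [0.7841 - (-0.3496)(-0.3496)] / [1 - (-0.3496)(-0.3496)]
         = 0.66187984 / 0.87777984 = 0.754.
Therefore phi_{22} = 0.7540.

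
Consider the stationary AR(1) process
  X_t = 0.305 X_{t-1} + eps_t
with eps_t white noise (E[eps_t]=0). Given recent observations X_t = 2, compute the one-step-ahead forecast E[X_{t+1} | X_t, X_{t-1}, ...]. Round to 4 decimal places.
E[X_{t+1} \mid \mathcal F_t] = 0.6100

For an AR(p) model X_t = c + sum_i phi_i X_{t-i} + eps_t, the
one-step-ahead conditional mean is
  E[X_{t+1} | X_t, ...] = c + sum_i phi_i X_{t+1-i}.
Substitute known values:
  E[X_{t+1} | ...] = (0.305) * (2)
                   = 0.6100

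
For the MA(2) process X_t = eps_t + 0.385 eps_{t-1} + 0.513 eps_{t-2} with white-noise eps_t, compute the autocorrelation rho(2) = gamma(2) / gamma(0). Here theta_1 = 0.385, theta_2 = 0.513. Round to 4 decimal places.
\rho(2) = 0.3635

For an MA(q) process with theta_0 = 1, the autocovariance is
  gamma(k) = sigma^2 * sum_{i=0..q-k} theta_i * theta_{i+k},
and rho(k) = gamma(k) / gamma(0). Sigma^2 cancels.
  numerator   = (1)*(0.513) = 0.513.
  denominator = (1)^2 + (0.385)^2 + (0.513)^2 = 1.411394.
  rho(2) = 0.513 / 1.411394 = 0.3635.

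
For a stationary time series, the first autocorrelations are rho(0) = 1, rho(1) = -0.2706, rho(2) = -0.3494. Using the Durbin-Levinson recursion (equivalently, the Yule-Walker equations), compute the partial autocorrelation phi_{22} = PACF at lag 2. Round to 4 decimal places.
\phi_{22} = -0.4560

The PACF at lag k is phi_{kk}, the last component of the solution
to the Yule-Walker system G_k phi = r_k where
  (G_k)_{ij} = rho(|i - j|), (r_k)_i = rho(i), i,j = 1..k.
Equivalently, Durbin-Levinson gives phi_{kk} iteratively:
  phi_{11} = rho(1)
  phi_{kk} = [rho(k) - sum_{j=1..k-1} phi_{k-1,j} rho(k-j)]
            / [1 - sum_{j=1..k-1} phi_{k-1,j} rho(j)],
  phi_{k,j} = phi_{k-1,j} - phi_{kk} phi_{k-1,k-j},  j = 1..k-1.
Step k = 1:
  phi_11 = rho(1) = -0.2706.
Step k = 2:
  phi_22 = [rho(2) - phi_11 rho(1)] / [1 - phi_11 rho(1)] = [-0.3494 - (-0.2706)(-0.2706)] / [1 - (-0.2706)(-0.2706)]
         = -0.42262436 / 0.92677564 = -0.456.
Therefore phi_{22} = -0.4560.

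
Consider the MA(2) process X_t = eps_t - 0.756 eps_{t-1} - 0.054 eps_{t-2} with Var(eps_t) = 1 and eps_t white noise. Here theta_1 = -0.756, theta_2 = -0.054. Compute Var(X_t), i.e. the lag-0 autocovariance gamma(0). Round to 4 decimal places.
\gamma(0) = 1.5745

For an MA(q) process X_t = eps_t + sum_i theta_i eps_{t-i} with
Var(eps_t) = sigma^2, the variance is
  gamma(0) = sigma^2 * (1 + sum_i theta_i^2).
  sum_i theta_i^2 = (-0.756)^2 + (-0.054)^2 = 0.571536 + 0.002916 = 0.574452.
  gamma(0) = 1 * (1 + 0.574452) = 1 * 1.574452 = 1.574452, which rounds to 1.5745.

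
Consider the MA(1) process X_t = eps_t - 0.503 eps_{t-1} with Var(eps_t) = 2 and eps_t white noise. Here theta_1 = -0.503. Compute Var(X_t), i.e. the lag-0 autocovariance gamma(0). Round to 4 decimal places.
\gamma(0) = 2.5060

For an MA(q) process X_t = eps_t + sum_i theta_i eps_{t-i} with
Var(eps_t) = sigma^2, the variance is
  gamma(0) = sigma^2 * (1 + sum_i theta_i^2).
  sum_i theta_i^2 = (-0.503)^2 = 0.253009.
  gamma(0) = 2 * (1 + 0.253009) = 2 * 1.253009 = 2.506018, which rounds to 2.5060.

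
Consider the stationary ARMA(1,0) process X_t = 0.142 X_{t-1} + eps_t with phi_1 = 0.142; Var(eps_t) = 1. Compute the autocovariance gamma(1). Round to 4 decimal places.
\gamma(1) = 0.1449

Multiply the model equation by X_{t-k} and take expectations. With theta_0 = psi_0 = 1 and psi_j the MA(infinity) weights, this gives
  gamma(k) - sum_i phi_i gamma(k-i) = c_k,
  c_k = sigma^2 * sum_{j=k..q} theta_j psi_{j-k}   (c_k = 0 for k > q),
using gamma(-m) = gamma(m).
Pure AR (q = 0): c_0 = sigma^2 = 1, c_k = 0 for k >= 1.
Equations for k = 0 and k = 1 (AR order 1):
  gamma(0) = phi_1 gamma(1) + c_0
  gamma(1) = phi_1 gamma(0) + c_1
Substituting the second into the first: gamma(0) (1 - phi_1^2) = c_0 + phi_1 c_1, so
  gamma(0) = c_0 / (1 - phi_1^2) = 1 / (1 - (0.142)^2) = 1 / 0.979836 = 1.020579.
  gamma(1) = phi_1 gamma(0) = (0.142)(1.020579) = 0.144922.
Therefore gamma(1) = 0.1449 (to 4 decimal places).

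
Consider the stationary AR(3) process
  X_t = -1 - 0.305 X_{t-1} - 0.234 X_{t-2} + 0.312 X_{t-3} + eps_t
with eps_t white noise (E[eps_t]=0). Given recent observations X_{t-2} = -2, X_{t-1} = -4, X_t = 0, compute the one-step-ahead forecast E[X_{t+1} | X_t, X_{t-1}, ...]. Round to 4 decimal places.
E[X_{t+1} \mid \mathcal F_t] = -0.6880

For an AR(p) model X_t = c + sum_i phi_i X_{t-i} + eps_t, the
one-step-ahead conditional mean is
  E[X_{t+1} | X_t, ...] = c + sum_i phi_i X_{t+1-i}.
Substitute known values:
  E[X_{t+1} | ...] = -1 + (-0.305) * (0) + (-0.234) * (-4) + (0.312) * (-2)
                   = -0.6880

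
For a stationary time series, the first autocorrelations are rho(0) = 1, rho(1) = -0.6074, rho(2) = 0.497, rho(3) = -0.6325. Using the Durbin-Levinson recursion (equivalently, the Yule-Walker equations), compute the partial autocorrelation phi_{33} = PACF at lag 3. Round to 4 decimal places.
\phi_{33} = -0.4439

The PACF at lag k is phi_{kk}, the last component of the solution
to the Yule-Walker system G_k phi = r_k where
  (G_k)_{ij} = rho(|i - j|), (r_k)_i = rho(i), i,j = 1..k.
Equivalently, Durbin-Levinson gives phi_{kk} iteratively:
  phi_{11} = rho(1)
  phi_{kk} = [rho(k) - sum_{j=1..k-1} phi_{k-1,j} rho(k-j)]
            / [1 - sum_{j=1..k-1} phi_{k-1,j} rho(j)],
  phi_{k,j} = phi_{k-1,j} - phi_{kk} phi_{k-1,k-j},  j = 1..k-1.
Step k = 1:
  phi_11 = rho(1) = -0.6074.
Step k = 2:
  phi_22 = [rho(2) - phi_11 rho(1)] / [1 - phi_11 rho(1)] = [0.497 - (-0.6074)(-0.6074)] / [1 - (-0.6074)(-0.6074)]
         = 0.12806524 / 0.63106524 = 0.202935.
  Update: phi_21 = phi_11 - phi_22 phi_11 = -0.6074 - (0.202935)(-0.6074) = -0.484137.
Step k = 3:
  phi_33 = [rho(3) - phi_21 rho(2) - phi_22 rho(1)] / [1 - phi_21 rho(1) - phi_22 rho(2)]
    numerator   = -0.6325 - (-0.484137)(0.497) - (0.202935)(-0.6074) = -0.26862104
    denominator = 1 - (-0.484137)(-0.6074) - (0.202935)(0.497) = 0.60507632
  phi_33 = -0.26862104 / 0.60507632 = -0.4439.
Therefore phi_{33} = -0.4439.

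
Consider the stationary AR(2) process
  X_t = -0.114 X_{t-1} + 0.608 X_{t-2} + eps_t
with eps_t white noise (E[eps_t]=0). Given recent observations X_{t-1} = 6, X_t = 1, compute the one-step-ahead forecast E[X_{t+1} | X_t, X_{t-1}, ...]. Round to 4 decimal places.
E[X_{t+1} \mid \mathcal F_t] = 3.5340

For an AR(p) model X_t = c + sum_i phi_i X_{t-i} + eps_t, the
one-step-ahead conditional mean is
  E[X_{t+1} | X_t, ...] = c + sum_i phi_i X_{t+1-i}.
Substitute known values:
  E[X_{t+1} | ...] = (-0.114) * (1) + (0.608) * (6)
                   = 3.5340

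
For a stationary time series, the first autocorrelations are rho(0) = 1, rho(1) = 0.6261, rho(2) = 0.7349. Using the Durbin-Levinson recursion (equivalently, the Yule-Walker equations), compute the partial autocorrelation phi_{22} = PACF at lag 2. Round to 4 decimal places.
\phi_{22} = 0.5640

The PACF at lag k is phi_{kk}, the last component of the solution
to the Yule-Walker system G_k phi = r_k where
  (G_k)_{ij} = rho(|i - j|), (r_k)_i = rho(i), i,j = 1..k.
Equivalently, Durbin-Levinson gives phi_{kk} iteratively:
  phi_{11} = rho(1)
  phi_{kk} = [rho(k) - sum_{j=1..k-1} phi_{k-1,j} rho(k-j)]
            / [1 - sum_{j=1..k-1} phi_{k-1,j} rho(j)],
  phi_{k,j} = phi_{k-1,j} - phi_{kk} phi_{k-1,k-j},  j = 1..k-1.
Step k = 1:
  phi_11 = rho(1) = 0.6261.
Step k = 2:
  phi_22 = [rho(2) - phi_11 rho(1)] / [1 - phi_11 rho(1)] = [0.7349 - (0.6261)(0.6261)] / [1 - (0.6261)(0.6261)]
         = 0.34289879 / 0.60799879 = 0.564.
Therefore phi_{22} = 0.5640.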